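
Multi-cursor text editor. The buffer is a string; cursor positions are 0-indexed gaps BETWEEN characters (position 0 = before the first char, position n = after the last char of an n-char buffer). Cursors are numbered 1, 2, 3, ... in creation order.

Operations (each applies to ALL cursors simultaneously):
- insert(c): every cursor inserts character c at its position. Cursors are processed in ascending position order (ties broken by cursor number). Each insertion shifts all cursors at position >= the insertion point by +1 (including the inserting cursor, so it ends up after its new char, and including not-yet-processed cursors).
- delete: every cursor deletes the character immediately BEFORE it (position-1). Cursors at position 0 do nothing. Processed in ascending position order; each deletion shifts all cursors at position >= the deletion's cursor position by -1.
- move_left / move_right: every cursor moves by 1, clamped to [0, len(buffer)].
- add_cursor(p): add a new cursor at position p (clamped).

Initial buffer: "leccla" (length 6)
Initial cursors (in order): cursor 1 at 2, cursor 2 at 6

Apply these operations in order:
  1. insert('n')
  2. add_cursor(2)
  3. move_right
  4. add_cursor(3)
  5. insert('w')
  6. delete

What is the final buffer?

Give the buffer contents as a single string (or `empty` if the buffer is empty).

Answer: lencclan

Derivation:
After op 1 (insert('n')): buffer="lencclan" (len 8), cursors c1@3 c2@8, authorship ..1....2
After op 2 (add_cursor(2)): buffer="lencclan" (len 8), cursors c3@2 c1@3 c2@8, authorship ..1....2
After op 3 (move_right): buffer="lencclan" (len 8), cursors c3@3 c1@4 c2@8, authorship ..1....2
After op 4 (add_cursor(3)): buffer="lencclan" (len 8), cursors c3@3 c4@3 c1@4 c2@8, authorship ..1....2
After op 5 (insert('w')): buffer="lenwwcwclanw" (len 12), cursors c3@5 c4@5 c1@7 c2@12, authorship ..134.1...22
After op 6 (delete): buffer="lencclan" (len 8), cursors c3@3 c4@3 c1@4 c2@8, authorship ..1....2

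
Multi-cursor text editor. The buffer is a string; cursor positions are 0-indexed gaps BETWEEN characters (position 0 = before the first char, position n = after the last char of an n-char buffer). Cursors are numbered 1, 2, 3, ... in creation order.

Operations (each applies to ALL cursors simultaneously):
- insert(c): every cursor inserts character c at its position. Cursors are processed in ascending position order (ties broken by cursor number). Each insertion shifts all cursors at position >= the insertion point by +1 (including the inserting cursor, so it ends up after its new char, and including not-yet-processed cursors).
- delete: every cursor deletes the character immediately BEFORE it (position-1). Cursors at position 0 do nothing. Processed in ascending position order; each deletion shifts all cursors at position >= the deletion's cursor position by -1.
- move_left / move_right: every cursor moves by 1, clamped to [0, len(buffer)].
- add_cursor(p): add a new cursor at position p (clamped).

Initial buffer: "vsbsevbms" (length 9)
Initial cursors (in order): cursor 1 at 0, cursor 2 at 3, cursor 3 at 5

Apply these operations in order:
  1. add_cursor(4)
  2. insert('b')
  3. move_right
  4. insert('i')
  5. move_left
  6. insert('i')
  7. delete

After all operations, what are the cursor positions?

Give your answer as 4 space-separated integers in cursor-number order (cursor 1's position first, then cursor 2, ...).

After op 1 (add_cursor(4)): buffer="vsbsevbms" (len 9), cursors c1@0 c2@3 c4@4 c3@5, authorship .........
After op 2 (insert('b')): buffer="bvsbbsbebvbms" (len 13), cursors c1@1 c2@5 c4@7 c3@9, authorship 1...2.4.3....
After op 3 (move_right): buffer="bvsbbsbebvbms" (len 13), cursors c1@2 c2@6 c4@8 c3@10, authorship 1...2.4.3....
After op 4 (insert('i')): buffer="bvisbbsibeibvibms" (len 17), cursors c1@3 c2@8 c4@11 c3@14, authorship 1.1..2.24.43.3...
After op 5 (move_left): buffer="bvisbbsibeibvibms" (len 17), cursors c1@2 c2@7 c4@10 c3@13, authorship 1.1..2.24.43.3...
After op 6 (insert('i')): buffer="bviisbbsiibeiibviibms" (len 21), cursors c1@3 c2@9 c4@13 c3@17, authorship 1.11..2.224.443.33...
After op 7 (delete): buffer="bvisbbsibeibvibms" (len 17), cursors c1@2 c2@7 c4@10 c3@13, authorship 1.1..2.24.43.3...

Answer: 2 7 13 10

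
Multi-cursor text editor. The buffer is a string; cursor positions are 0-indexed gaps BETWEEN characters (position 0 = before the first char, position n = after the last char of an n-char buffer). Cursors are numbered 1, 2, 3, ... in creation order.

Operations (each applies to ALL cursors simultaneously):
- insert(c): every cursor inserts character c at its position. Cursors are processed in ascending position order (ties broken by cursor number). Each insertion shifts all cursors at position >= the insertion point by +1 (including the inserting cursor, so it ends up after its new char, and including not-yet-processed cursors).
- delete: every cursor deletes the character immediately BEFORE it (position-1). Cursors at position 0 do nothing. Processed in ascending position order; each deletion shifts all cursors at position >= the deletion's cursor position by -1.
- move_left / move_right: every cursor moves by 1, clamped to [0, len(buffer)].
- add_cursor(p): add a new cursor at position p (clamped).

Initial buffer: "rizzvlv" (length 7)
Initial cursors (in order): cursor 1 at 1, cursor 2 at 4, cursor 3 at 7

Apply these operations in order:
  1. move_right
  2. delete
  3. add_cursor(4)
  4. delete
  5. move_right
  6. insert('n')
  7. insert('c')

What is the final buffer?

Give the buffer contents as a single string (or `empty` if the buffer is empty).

Answer: nnnncccc

Derivation:
After op 1 (move_right): buffer="rizzvlv" (len 7), cursors c1@2 c2@5 c3@7, authorship .......
After op 2 (delete): buffer="rzzl" (len 4), cursors c1@1 c2@3 c3@4, authorship ....
After op 3 (add_cursor(4)): buffer="rzzl" (len 4), cursors c1@1 c2@3 c3@4 c4@4, authorship ....
After op 4 (delete): buffer="" (len 0), cursors c1@0 c2@0 c3@0 c4@0, authorship 
After op 5 (move_right): buffer="" (len 0), cursors c1@0 c2@0 c3@0 c4@0, authorship 
After op 6 (insert('n')): buffer="nnnn" (len 4), cursors c1@4 c2@4 c3@4 c4@4, authorship 1234
After op 7 (insert('c')): buffer="nnnncccc" (len 8), cursors c1@8 c2@8 c3@8 c4@8, authorship 12341234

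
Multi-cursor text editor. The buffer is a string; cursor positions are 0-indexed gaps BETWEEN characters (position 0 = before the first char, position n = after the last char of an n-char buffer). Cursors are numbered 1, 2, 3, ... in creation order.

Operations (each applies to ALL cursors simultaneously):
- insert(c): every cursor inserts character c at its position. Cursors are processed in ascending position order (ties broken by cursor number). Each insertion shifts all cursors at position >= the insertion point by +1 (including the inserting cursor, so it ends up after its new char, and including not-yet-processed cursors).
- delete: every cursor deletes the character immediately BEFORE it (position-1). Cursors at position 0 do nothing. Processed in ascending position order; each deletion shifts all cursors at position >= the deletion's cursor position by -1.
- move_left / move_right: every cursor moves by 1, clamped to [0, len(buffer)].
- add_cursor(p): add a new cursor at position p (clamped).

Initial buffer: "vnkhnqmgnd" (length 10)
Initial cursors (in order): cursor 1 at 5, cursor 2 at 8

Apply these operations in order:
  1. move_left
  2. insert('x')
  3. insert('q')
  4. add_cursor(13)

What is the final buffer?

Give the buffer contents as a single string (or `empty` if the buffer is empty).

After op 1 (move_left): buffer="vnkhnqmgnd" (len 10), cursors c1@4 c2@7, authorship ..........
After op 2 (insert('x')): buffer="vnkhxnqmxgnd" (len 12), cursors c1@5 c2@9, authorship ....1...2...
After op 3 (insert('q')): buffer="vnkhxqnqmxqgnd" (len 14), cursors c1@6 c2@11, authorship ....11...22...
After op 4 (add_cursor(13)): buffer="vnkhxqnqmxqgnd" (len 14), cursors c1@6 c2@11 c3@13, authorship ....11...22...

Answer: vnkhxqnqmxqgnd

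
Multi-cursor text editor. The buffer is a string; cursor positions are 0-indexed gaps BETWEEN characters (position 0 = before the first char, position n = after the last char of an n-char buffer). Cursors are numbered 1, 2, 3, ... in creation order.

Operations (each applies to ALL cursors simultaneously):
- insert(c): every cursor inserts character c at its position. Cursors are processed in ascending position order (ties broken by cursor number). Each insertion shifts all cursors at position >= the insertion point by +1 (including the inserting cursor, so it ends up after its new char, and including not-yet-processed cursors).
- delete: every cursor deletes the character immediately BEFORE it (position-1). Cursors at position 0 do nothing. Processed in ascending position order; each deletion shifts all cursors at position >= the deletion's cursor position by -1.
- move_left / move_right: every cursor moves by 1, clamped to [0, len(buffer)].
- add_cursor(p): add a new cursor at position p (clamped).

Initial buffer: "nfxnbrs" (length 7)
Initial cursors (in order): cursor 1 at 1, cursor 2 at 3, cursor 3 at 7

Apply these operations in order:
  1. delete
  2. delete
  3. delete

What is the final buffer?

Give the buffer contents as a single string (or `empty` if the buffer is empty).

After op 1 (delete): buffer="fnbr" (len 4), cursors c1@0 c2@1 c3@4, authorship ....
After op 2 (delete): buffer="nb" (len 2), cursors c1@0 c2@0 c3@2, authorship ..
After op 3 (delete): buffer="n" (len 1), cursors c1@0 c2@0 c3@1, authorship .

Answer: n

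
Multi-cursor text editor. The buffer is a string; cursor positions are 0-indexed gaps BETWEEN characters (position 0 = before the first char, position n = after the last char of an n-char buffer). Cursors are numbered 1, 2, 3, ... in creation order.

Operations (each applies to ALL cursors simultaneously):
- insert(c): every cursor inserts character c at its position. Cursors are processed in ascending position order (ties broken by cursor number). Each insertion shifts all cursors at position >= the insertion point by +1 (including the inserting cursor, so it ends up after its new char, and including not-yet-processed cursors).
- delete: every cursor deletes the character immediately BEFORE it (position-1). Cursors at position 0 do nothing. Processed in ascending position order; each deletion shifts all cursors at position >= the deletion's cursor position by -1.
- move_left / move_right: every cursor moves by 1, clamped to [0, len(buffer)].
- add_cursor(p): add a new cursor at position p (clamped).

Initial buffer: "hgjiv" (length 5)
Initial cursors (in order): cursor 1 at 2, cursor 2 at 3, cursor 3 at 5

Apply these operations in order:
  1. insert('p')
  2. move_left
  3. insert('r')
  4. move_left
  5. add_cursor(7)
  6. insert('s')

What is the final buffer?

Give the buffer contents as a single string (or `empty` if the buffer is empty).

Answer: hgsrpjsrpsivsrp

Derivation:
After op 1 (insert('p')): buffer="hgpjpivp" (len 8), cursors c1@3 c2@5 c3@8, authorship ..1.2..3
After op 2 (move_left): buffer="hgpjpivp" (len 8), cursors c1@2 c2@4 c3@7, authorship ..1.2..3
After op 3 (insert('r')): buffer="hgrpjrpivrp" (len 11), cursors c1@3 c2@6 c3@10, authorship ..11.22..33
After op 4 (move_left): buffer="hgrpjrpivrp" (len 11), cursors c1@2 c2@5 c3@9, authorship ..11.22..33
After op 5 (add_cursor(7)): buffer="hgrpjrpivrp" (len 11), cursors c1@2 c2@5 c4@7 c3@9, authorship ..11.22..33
After op 6 (insert('s')): buffer="hgsrpjsrpsivsrp" (len 15), cursors c1@3 c2@7 c4@10 c3@13, authorship ..111.2224..333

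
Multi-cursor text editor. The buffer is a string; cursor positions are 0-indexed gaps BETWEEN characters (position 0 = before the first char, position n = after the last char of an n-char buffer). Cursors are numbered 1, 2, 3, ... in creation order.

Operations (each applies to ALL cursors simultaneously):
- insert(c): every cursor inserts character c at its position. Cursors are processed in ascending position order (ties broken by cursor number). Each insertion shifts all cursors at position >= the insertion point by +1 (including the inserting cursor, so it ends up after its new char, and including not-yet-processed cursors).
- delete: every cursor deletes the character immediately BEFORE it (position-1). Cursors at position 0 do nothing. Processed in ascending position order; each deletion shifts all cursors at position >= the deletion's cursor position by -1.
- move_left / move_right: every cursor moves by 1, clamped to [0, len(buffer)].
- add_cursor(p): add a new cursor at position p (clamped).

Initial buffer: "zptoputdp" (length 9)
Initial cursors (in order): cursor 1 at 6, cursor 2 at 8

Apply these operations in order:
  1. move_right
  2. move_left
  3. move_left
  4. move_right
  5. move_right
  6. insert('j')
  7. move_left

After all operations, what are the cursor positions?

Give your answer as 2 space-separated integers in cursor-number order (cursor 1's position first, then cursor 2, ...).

After op 1 (move_right): buffer="zptoputdp" (len 9), cursors c1@7 c2@9, authorship .........
After op 2 (move_left): buffer="zptoputdp" (len 9), cursors c1@6 c2@8, authorship .........
After op 3 (move_left): buffer="zptoputdp" (len 9), cursors c1@5 c2@7, authorship .........
After op 4 (move_right): buffer="zptoputdp" (len 9), cursors c1@6 c2@8, authorship .........
After op 5 (move_right): buffer="zptoputdp" (len 9), cursors c1@7 c2@9, authorship .........
After op 6 (insert('j')): buffer="zptoputjdpj" (len 11), cursors c1@8 c2@11, authorship .......1..2
After op 7 (move_left): buffer="zptoputjdpj" (len 11), cursors c1@7 c2@10, authorship .......1..2

Answer: 7 10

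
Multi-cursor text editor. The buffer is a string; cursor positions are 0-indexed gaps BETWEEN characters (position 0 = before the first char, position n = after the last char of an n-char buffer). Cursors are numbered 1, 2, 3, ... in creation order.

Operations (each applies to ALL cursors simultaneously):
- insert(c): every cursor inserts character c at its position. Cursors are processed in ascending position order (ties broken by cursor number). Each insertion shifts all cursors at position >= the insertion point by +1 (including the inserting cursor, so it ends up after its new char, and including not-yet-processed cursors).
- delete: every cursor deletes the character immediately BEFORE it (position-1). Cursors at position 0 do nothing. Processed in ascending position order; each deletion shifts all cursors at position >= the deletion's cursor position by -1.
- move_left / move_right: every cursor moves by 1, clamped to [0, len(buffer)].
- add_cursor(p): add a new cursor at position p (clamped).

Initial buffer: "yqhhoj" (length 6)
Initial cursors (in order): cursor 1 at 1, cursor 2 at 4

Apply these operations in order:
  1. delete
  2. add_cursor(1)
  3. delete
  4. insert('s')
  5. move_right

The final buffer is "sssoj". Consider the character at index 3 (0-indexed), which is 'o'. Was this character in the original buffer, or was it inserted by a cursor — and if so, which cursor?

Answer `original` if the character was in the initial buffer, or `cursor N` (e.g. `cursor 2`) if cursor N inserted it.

After op 1 (delete): buffer="qhoj" (len 4), cursors c1@0 c2@2, authorship ....
After op 2 (add_cursor(1)): buffer="qhoj" (len 4), cursors c1@0 c3@1 c2@2, authorship ....
After op 3 (delete): buffer="oj" (len 2), cursors c1@0 c2@0 c3@0, authorship ..
After op 4 (insert('s')): buffer="sssoj" (len 5), cursors c1@3 c2@3 c3@3, authorship 123..
After op 5 (move_right): buffer="sssoj" (len 5), cursors c1@4 c2@4 c3@4, authorship 123..
Authorship (.=original, N=cursor N): 1 2 3 . .
Index 3: author = original

Answer: original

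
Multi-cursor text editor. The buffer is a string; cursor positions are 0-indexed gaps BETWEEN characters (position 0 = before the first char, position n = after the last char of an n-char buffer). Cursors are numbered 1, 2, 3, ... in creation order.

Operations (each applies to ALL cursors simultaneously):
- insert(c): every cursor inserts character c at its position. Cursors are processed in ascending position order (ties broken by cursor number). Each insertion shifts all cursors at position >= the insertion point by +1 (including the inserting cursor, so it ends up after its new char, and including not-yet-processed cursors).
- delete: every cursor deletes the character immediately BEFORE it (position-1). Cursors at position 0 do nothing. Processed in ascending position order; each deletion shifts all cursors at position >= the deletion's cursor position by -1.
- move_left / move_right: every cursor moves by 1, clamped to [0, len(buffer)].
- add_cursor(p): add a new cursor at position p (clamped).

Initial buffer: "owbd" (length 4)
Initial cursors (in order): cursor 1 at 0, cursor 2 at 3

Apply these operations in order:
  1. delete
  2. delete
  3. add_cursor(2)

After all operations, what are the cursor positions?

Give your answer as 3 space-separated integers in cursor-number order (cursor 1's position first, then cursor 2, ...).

After op 1 (delete): buffer="owd" (len 3), cursors c1@0 c2@2, authorship ...
After op 2 (delete): buffer="od" (len 2), cursors c1@0 c2@1, authorship ..
After op 3 (add_cursor(2)): buffer="od" (len 2), cursors c1@0 c2@1 c3@2, authorship ..

Answer: 0 1 2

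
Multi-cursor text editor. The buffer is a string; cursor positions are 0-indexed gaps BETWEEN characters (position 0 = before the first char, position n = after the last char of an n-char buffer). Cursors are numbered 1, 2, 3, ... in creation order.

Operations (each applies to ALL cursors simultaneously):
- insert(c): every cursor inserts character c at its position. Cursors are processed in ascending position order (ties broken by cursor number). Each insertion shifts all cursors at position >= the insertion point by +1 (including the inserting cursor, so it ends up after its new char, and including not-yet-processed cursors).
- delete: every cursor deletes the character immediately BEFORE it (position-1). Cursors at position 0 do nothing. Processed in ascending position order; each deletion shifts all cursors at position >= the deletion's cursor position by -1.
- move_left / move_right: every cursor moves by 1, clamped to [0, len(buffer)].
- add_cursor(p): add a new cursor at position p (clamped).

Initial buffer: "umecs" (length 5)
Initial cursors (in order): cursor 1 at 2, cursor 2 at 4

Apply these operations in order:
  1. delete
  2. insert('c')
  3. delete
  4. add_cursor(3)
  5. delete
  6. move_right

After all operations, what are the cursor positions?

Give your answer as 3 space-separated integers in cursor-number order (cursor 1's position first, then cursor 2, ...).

After op 1 (delete): buffer="ues" (len 3), cursors c1@1 c2@2, authorship ...
After op 2 (insert('c')): buffer="ucecs" (len 5), cursors c1@2 c2@4, authorship .1.2.
After op 3 (delete): buffer="ues" (len 3), cursors c1@1 c2@2, authorship ...
After op 4 (add_cursor(3)): buffer="ues" (len 3), cursors c1@1 c2@2 c3@3, authorship ...
After op 5 (delete): buffer="" (len 0), cursors c1@0 c2@0 c3@0, authorship 
After op 6 (move_right): buffer="" (len 0), cursors c1@0 c2@0 c3@0, authorship 

Answer: 0 0 0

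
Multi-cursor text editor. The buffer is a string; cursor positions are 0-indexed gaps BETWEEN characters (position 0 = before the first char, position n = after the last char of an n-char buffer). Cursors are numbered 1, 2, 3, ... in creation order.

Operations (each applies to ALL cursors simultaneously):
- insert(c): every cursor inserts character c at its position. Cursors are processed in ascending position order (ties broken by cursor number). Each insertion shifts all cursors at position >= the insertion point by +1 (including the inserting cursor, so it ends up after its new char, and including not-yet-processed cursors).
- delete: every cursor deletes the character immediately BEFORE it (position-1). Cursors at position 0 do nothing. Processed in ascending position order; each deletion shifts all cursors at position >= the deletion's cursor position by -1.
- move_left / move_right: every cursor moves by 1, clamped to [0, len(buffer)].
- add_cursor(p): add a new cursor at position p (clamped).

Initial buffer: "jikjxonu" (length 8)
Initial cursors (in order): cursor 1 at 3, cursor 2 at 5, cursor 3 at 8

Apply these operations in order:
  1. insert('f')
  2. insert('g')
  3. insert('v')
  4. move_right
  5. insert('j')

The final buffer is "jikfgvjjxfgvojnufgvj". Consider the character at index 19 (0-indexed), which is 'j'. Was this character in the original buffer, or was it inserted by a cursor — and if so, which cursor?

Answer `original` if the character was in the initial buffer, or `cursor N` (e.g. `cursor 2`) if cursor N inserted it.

Answer: cursor 3

Derivation:
After op 1 (insert('f')): buffer="jikfjxfonuf" (len 11), cursors c1@4 c2@7 c3@11, authorship ...1..2...3
After op 2 (insert('g')): buffer="jikfgjxfgonufg" (len 14), cursors c1@5 c2@9 c3@14, authorship ...11..22...33
After op 3 (insert('v')): buffer="jikfgvjxfgvonufgv" (len 17), cursors c1@6 c2@11 c3@17, authorship ...111..222...333
After op 4 (move_right): buffer="jikfgvjxfgvonufgv" (len 17), cursors c1@7 c2@12 c3@17, authorship ...111..222...333
After op 5 (insert('j')): buffer="jikfgvjjxfgvojnufgvj" (len 20), cursors c1@8 c2@14 c3@20, authorship ...111.1.222.2..3333
Authorship (.=original, N=cursor N): . . . 1 1 1 . 1 . 2 2 2 . 2 . . 3 3 3 3
Index 19: author = 3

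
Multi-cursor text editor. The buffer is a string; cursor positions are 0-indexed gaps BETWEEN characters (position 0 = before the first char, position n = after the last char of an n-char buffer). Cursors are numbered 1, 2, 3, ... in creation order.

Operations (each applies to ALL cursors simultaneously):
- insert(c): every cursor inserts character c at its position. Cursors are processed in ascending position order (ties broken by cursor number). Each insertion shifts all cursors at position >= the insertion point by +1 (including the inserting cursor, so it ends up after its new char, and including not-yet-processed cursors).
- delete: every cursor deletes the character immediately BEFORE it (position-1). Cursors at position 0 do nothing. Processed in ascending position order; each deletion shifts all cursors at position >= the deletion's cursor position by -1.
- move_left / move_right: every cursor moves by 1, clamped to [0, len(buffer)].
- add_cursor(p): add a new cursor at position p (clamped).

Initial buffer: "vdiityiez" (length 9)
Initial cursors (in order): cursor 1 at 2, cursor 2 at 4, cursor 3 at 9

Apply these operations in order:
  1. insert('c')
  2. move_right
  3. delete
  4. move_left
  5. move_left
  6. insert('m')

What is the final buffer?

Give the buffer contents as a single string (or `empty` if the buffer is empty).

Answer: vmdcmicyimez

Derivation:
After op 1 (insert('c')): buffer="vdciictyiezc" (len 12), cursors c1@3 c2@6 c3@12, authorship ..1..2.....3
After op 2 (move_right): buffer="vdciictyiezc" (len 12), cursors c1@4 c2@7 c3@12, authorship ..1..2.....3
After op 3 (delete): buffer="vdcicyiez" (len 9), cursors c1@3 c2@5 c3@9, authorship ..1.2....
After op 4 (move_left): buffer="vdcicyiez" (len 9), cursors c1@2 c2@4 c3@8, authorship ..1.2....
After op 5 (move_left): buffer="vdcicyiez" (len 9), cursors c1@1 c2@3 c3@7, authorship ..1.2....
After op 6 (insert('m')): buffer="vmdcmicyimez" (len 12), cursors c1@2 c2@5 c3@10, authorship .1.12.2..3..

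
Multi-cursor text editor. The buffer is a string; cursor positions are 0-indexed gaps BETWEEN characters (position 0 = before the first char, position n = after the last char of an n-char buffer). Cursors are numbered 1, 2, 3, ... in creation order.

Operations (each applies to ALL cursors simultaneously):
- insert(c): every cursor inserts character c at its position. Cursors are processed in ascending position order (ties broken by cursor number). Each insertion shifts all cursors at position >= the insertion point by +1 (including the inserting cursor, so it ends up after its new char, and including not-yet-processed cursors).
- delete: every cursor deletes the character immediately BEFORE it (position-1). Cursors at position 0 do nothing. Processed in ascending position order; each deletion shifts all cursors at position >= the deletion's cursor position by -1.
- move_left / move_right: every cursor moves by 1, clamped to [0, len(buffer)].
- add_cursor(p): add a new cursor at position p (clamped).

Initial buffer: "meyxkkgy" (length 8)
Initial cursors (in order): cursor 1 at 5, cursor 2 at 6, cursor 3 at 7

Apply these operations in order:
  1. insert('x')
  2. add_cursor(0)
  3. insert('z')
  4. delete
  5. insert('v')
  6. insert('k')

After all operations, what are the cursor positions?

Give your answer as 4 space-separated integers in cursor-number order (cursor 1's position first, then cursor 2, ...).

After op 1 (insert('x')): buffer="meyxkxkxgxy" (len 11), cursors c1@6 c2@8 c3@10, authorship .....1.2.3.
After op 2 (add_cursor(0)): buffer="meyxkxkxgxy" (len 11), cursors c4@0 c1@6 c2@8 c3@10, authorship .....1.2.3.
After op 3 (insert('z')): buffer="zmeyxkxzkxzgxzy" (len 15), cursors c4@1 c1@8 c2@11 c3@14, authorship 4.....11.22.33.
After op 4 (delete): buffer="meyxkxkxgxy" (len 11), cursors c4@0 c1@6 c2@8 c3@10, authorship .....1.2.3.
After op 5 (insert('v')): buffer="vmeyxkxvkxvgxvy" (len 15), cursors c4@1 c1@8 c2@11 c3@14, authorship 4.....11.22.33.
After op 6 (insert('k')): buffer="vkmeyxkxvkkxvkgxvky" (len 19), cursors c4@2 c1@10 c2@14 c3@18, authorship 44.....111.222.333.

Answer: 10 14 18 2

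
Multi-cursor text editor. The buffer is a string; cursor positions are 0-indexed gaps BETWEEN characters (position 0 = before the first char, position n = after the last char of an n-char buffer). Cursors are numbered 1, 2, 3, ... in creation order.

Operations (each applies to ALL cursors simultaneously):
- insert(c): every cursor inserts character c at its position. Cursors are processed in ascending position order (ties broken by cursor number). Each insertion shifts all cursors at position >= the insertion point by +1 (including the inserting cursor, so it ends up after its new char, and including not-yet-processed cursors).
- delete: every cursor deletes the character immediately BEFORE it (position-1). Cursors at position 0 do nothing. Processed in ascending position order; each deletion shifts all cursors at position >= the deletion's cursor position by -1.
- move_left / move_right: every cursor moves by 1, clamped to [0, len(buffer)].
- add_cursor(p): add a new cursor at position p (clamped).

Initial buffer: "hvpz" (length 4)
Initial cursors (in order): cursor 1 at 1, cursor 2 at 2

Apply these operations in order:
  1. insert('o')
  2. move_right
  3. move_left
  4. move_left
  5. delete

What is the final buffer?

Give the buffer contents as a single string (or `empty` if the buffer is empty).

After op 1 (insert('o')): buffer="hovopz" (len 6), cursors c1@2 c2@4, authorship .1.2..
After op 2 (move_right): buffer="hovopz" (len 6), cursors c1@3 c2@5, authorship .1.2..
After op 3 (move_left): buffer="hovopz" (len 6), cursors c1@2 c2@4, authorship .1.2..
After op 4 (move_left): buffer="hovopz" (len 6), cursors c1@1 c2@3, authorship .1.2..
After op 5 (delete): buffer="oopz" (len 4), cursors c1@0 c2@1, authorship 12..

Answer: oopz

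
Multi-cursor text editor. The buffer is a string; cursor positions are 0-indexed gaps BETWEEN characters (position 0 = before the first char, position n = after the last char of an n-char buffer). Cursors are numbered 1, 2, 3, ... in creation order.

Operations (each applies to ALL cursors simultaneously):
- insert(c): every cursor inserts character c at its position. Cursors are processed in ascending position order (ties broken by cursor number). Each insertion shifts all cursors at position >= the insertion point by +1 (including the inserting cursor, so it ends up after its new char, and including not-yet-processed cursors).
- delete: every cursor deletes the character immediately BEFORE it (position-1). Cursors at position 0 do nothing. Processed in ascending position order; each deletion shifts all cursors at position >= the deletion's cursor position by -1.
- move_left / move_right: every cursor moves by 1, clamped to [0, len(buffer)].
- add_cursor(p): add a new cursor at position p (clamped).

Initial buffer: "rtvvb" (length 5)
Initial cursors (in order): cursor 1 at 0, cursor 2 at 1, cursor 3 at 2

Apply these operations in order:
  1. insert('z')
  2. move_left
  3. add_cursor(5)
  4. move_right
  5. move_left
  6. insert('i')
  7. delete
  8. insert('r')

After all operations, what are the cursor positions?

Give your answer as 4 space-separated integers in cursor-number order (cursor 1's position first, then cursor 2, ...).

Answer: 1 4 7 9

Derivation:
After op 1 (insert('z')): buffer="zrztzvvb" (len 8), cursors c1@1 c2@3 c3@5, authorship 1.2.3...
After op 2 (move_left): buffer="zrztzvvb" (len 8), cursors c1@0 c2@2 c3@4, authorship 1.2.3...
After op 3 (add_cursor(5)): buffer="zrztzvvb" (len 8), cursors c1@0 c2@2 c3@4 c4@5, authorship 1.2.3...
After op 4 (move_right): buffer="zrztzvvb" (len 8), cursors c1@1 c2@3 c3@5 c4@6, authorship 1.2.3...
After op 5 (move_left): buffer="zrztzvvb" (len 8), cursors c1@0 c2@2 c3@4 c4@5, authorship 1.2.3...
After op 6 (insert('i')): buffer="izriztizivvb" (len 12), cursors c1@1 c2@4 c3@7 c4@9, authorship 11.22.334...
After op 7 (delete): buffer="zrztzvvb" (len 8), cursors c1@0 c2@2 c3@4 c4@5, authorship 1.2.3...
After op 8 (insert('r')): buffer="rzrrztrzrvvb" (len 12), cursors c1@1 c2@4 c3@7 c4@9, authorship 11.22.334...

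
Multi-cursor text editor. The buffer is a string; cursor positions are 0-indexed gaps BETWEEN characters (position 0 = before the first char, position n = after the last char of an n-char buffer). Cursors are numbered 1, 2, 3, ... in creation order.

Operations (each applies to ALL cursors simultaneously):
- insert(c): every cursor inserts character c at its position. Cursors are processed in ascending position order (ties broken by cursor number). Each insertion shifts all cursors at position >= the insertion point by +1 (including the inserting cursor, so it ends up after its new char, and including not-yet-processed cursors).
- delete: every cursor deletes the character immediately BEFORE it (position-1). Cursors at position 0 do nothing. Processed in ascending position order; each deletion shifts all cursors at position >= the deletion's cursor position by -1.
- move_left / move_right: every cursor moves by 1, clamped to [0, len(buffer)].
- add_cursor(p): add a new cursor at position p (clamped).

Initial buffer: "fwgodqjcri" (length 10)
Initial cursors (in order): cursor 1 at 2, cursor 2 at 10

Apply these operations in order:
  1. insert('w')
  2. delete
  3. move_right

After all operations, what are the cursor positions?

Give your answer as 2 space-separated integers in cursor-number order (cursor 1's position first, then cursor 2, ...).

After op 1 (insert('w')): buffer="fwwgodqjcriw" (len 12), cursors c1@3 c2@12, authorship ..1........2
After op 2 (delete): buffer="fwgodqjcri" (len 10), cursors c1@2 c2@10, authorship ..........
After op 3 (move_right): buffer="fwgodqjcri" (len 10), cursors c1@3 c2@10, authorship ..........

Answer: 3 10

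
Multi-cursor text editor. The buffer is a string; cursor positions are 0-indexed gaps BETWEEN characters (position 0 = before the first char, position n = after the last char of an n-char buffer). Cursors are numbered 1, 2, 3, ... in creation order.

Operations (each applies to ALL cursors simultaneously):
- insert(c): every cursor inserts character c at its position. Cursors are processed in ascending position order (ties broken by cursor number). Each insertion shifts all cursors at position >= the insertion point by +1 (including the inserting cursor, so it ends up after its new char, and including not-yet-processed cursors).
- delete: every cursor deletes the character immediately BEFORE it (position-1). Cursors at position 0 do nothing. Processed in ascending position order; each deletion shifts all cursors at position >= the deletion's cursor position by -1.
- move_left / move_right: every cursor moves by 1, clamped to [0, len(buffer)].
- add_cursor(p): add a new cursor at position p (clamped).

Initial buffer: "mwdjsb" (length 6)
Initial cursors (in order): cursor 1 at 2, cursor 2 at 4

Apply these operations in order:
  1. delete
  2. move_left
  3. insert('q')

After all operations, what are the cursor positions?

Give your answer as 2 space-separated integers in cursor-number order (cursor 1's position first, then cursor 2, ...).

Answer: 1 3

Derivation:
After op 1 (delete): buffer="mdsb" (len 4), cursors c1@1 c2@2, authorship ....
After op 2 (move_left): buffer="mdsb" (len 4), cursors c1@0 c2@1, authorship ....
After op 3 (insert('q')): buffer="qmqdsb" (len 6), cursors c1@1 c2@3, authorship 1.2...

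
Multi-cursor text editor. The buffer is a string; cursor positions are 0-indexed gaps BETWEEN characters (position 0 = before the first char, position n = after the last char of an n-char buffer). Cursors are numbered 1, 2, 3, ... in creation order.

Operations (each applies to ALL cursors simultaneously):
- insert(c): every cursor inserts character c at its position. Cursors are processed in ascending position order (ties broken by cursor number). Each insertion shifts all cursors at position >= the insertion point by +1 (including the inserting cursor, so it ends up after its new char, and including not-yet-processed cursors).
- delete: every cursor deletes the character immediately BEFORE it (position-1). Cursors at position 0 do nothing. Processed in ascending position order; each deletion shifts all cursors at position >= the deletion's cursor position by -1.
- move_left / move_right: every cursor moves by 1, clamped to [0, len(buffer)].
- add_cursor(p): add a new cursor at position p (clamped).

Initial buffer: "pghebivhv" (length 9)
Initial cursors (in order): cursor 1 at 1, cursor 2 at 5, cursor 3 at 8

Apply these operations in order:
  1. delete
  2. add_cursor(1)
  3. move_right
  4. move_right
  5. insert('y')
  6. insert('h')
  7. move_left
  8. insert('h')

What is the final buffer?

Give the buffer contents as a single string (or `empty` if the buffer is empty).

Answer: ghyhheyhhivyhhvyhh

Derivation:
After op 1 (delete): buffer="gheivv" (len 6), cursors c1@0 c2@3 c3@5, authorship ......
After op 2 (add_cursor(1)): buffer="gheivv" (len 6), cursors c1@0 c4@1 c2@3 c3@5, authorship ......
After op 3 (move_right): buffer="gheivv" (len 6), cursors c1@1 c4@2 c2@4 c3@6, authorship ......
After op 4 (move_right): buffer="gheivv" (len 6), cursors c1@2 c4@3 c2@5 c3@6, authorship ......
After op 5 (insert('y')): buffer="ghyeyivyvy" (len 10), cursors c1@3 c4@5 c2@8 c3@10, authorship ..1.4..2.3
After op 6 (insert('h')): buffer="ghyheyhivyhvyh" (len 14), cursors c1@4 c4@7 c2@11 c3@14, authorship ..11.44..22.33
After op 7 (move_left): buffer="ghyheyhivyhvyh" (len 14), cursors c1@3 c4@6 c2@10 c3@13, authorship ..11.44..22.33
After op 8 (insert('h')): buffer="ghyhheyhhivyhhvyhh" (len 18), cursors c1@4 c4@8 c2@13 c3@17, authorship ..111.444..222.333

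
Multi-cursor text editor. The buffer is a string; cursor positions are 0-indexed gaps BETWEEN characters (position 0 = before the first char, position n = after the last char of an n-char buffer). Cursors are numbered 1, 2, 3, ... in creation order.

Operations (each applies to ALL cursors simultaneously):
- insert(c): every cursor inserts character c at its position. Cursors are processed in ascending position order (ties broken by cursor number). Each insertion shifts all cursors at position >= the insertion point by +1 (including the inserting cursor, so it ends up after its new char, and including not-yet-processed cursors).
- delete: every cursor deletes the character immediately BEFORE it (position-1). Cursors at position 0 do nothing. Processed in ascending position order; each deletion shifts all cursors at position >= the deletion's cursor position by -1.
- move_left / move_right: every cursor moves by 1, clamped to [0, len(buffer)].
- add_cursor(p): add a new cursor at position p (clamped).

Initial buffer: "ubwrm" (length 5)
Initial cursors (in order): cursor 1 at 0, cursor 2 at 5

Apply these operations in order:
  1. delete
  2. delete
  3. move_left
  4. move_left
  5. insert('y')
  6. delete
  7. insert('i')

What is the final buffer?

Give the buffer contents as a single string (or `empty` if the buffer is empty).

Answer: iuibw

Derivation:
After op 1 (delete): buffer="ubwr" (len 4), cursors c1@0 c2@4, authorship ....
After op 2 (delete): buffer="ubw" (len 3), cursors c1@0 c2@3, authorship ...
After op 3 (move_left): buffer="ubw" (len 3), cursors c1@0 c2@2, authorship ...
After op 4 (move_left): buffer="ubw" (len 3), cursors c1@0 c2@1, authorship ...
After op 5 (insert('y')): buffer="yuybw" (len 5), cursors c1@1 c2@3, authorship 1.2..
After op 6 (delete): buffer="ubw" (len 3), cursors c1@0 c2@1, authorship ...
After op 7 (insert('i')): buffer="iuibw" (len 5), cursors c1@1 c2@3, authorship 1.2..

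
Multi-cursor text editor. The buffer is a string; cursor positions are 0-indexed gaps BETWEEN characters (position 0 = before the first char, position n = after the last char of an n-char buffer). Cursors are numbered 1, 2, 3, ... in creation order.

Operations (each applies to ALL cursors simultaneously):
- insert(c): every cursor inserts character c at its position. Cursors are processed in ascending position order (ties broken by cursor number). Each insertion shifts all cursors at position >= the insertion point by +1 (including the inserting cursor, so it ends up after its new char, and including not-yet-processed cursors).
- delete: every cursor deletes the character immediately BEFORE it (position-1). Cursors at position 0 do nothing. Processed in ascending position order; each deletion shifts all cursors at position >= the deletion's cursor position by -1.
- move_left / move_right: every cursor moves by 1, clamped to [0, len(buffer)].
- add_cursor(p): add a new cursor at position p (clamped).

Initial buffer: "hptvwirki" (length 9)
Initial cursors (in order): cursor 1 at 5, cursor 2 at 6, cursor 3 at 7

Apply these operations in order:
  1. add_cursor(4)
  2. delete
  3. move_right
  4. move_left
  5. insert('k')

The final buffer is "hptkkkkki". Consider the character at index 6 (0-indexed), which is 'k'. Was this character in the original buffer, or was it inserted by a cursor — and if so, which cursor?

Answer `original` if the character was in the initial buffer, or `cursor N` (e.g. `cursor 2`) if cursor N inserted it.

Answer: cursor 4

Derivation:
After op 1 (add_cursor(4)): buffer="hptvwirki" (len 9), cursors c4@4 c1@5 c2@6 c3@7, authorship .........
After op 2 (delete): buffer="hptki" (len 5), cursors c1@3 c2@3 c3@3 c4@3, authorship .....
After op 3 (move_right): buffer="hptki" (len 5), cursors c1@4 c2@4 c3@4 c4@4, authorship .....
After op 4 (move_left): buffer="hptki" (len 5), cursors c1@3 c2@3 c3@3 c4@3, authorship .....
After op 5 (insert('k')): buffer="hptkkkkki" (len 9), cursors c1@7 c2@7 c3@7 c4@7, authorship ...1234..
Authorship (.=original, N=cursor N): . . . 1 2 3 4 . .
Index 6: author = 4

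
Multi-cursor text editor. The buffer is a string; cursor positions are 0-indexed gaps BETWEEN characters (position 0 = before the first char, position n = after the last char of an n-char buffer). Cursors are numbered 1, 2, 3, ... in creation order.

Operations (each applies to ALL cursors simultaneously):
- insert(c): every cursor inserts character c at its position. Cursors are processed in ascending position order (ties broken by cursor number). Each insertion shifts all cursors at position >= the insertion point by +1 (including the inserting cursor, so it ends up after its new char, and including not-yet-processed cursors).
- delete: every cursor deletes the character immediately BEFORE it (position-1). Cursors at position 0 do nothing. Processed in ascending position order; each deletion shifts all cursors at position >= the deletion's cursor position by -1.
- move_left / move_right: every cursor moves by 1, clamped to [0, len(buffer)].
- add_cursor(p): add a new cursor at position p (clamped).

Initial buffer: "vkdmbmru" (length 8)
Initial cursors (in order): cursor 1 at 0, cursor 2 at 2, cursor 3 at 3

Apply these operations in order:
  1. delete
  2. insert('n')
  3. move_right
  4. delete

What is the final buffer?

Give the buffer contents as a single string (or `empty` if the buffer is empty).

After op 1 (delete): buffer="vmbmru" (len 6), cursors c1@0 c2@1 c3@1, authorship ......
After op 2 (insert('n')): buffer="nvnnmbmru" (len 9), cursors c1@1 c2@4 c3@4, authorship 1.23.....
After op 3 (move_right): buffer="nvnnmbmru" (len 9), cursors c1@2 c2@5 c3@5, authorship 1.23.....
After op 4 (delete): buffer="nnbmru" (len 6), cursors c1@1 c2@2 c3@2, authorship 12....

Answer: nnbmru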